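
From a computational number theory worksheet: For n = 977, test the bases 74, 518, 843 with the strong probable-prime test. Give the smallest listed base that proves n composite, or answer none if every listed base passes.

none

n − 1 = 976 = 2^4 · 61, so s = 4 and d = 61.
Base 74: x_0 = 74^61 mod 977 = 574. x_0 is neither 1 nor 976, so continue squaring. x_1 = 574^2 mod 977 = 227. x_2 = 227^2 mod 977 = 725. x_3 = 725^2 mod 977 = 976. x_3 ≡ −1, so 74 is not a witness.
Base 518: x_0 = 518^61 mod 977 = 620. x_0 is neither 1 nor 976, so continue squaring. x_1 = 620^2 mod 977 = 439. x_2 = 439^2 mod 977 = 252. x_3 = 252^2 mod 977 = 976. x_3 ≡ −1, so 518 is not a witness.
Base 843: x_0 = 843^61 mod 977 = 538. x_0 is neither 1 nor 976, so continue squaring. x_1 = 538^2 mod 977 = 252. x_2 = 252^2 mod 977 = 976. x_2 ≡ −1, so 843 is not a witness.
No listed base is a witness for 977.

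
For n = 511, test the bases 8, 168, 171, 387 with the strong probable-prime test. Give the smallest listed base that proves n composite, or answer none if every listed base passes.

168

n − 1 = 510 = 2^1 · 255, so s = 1 and d = 255.
Base 8: x_0 = 8^255 mod 511 = 1. x_0 = 1, so 8 is not a witness.
Base 168: x_0 = 168^255 mod 511 = 448. x_0 ∉ {1, 510} and s = 1, so 168 is a Miller–Rabin witness and 511 is composite.
Base 171: x_0 = 171^255 mod 511 = 76. x_0 ∉ {1, 510} and s = 1, so 171 is a Miller–Rabin witness and 511 is composite.
Base 387: x_0 = 387^255 mod 511 = 302. x_0 ∉ {1, 510} and s = 1, so 387 is a Miller–Rabin witness and 511 is composite.
The smallest witness among the given bases is 168.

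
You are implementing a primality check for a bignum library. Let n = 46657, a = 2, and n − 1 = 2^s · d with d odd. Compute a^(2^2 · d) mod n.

n − 1 = 46656 = 2^6 · 729, so s = 6 and d = 729.
Repeated squaring mod 46657: 2^1 ≡ 2, 2^2 ≡ 4, 2^4 ≡ 16, 2^8 ≡ 256, 2^16 ≡ 18879, 2^32 ≡ 3818, 2^64 ≡ 20140, 2^128 ≡ 30299, 2^256 ≡ 6269, 2^512 ≡ 15167.
729 = 512 + 128 + 64 + 16 + 8 + 1, so 2^729 ≡ 15167·30299·20140·18879·256·2 ≡ 512 (mod 46657).
x_0 = 512.
x_1 = 512^2 mod 46657 = 28859.
x_2 = 28859^2 mod 46657 = 14431.

14431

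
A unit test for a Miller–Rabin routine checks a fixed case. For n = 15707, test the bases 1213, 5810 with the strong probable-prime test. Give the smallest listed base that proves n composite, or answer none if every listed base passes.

1213

n − 1 = 15706 = 2^1 · 7853, so s = 1 and d = 7853.
Base 1213: x_0 = 1213^7853 mod 15707 = 855. x_0 ∉ {1, 15706} and s = 1, so 1213 is a Miller–Rabin witness and 15707 is composite.
Base 5810: x_0 = 5810^7853 mod 15707 = 12806. x_0 ∉ {1, 15706} and s = 1, so 5810 is a Miller–Rabin witness and 15707 is composite.
The smallest witness among the given bases is 1213.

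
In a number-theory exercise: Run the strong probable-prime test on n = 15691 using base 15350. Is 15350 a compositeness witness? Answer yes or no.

n − 1 = 15690 = 2^1 · 7845, so s = 1 and d = 7845.
x_0 = 15350^7845 mod 15691 = 15690.
x_0 = 15690 ≡ −1, so 15350 is not a witness.

no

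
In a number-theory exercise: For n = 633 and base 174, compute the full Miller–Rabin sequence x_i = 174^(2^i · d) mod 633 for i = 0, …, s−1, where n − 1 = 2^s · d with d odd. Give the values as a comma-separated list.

39, 255, 459

n − 1 = 632 = 2^3 · 79, so s = 3 and d = 79.
x_0 = 174^79 mod 633 = 39.
x_1 = 39^2 mod 633 = 255.
x_2 = 255^2 mod 633 = 459.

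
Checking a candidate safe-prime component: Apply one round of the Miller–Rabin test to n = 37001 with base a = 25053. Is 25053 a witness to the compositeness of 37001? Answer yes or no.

yes

n − 1 = 37000 = 2^3 · 4625, so s = 3 and d = 4625.
x_0 = 25053^4625 mod 37001 = 11173.
x_0 is neither 1 nor 37000, so continue squaring.
x_1 = 11173^2 mod 37001 = 31556.
x_2 = 31556^2 mod 37001 = 10224.
Reached i = s−1 = 2 without hitting −1: 25053 is a Miller–Rabin witness and 37001 is composite.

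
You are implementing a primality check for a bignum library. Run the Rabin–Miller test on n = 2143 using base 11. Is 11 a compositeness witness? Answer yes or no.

n − 1 = 2142 = 2^1 · 1071, so s = 1 and d = 1071.
Repeated squaring mod 2143: 11^1 ≡ 11, 11^2 ≡ 121, 11^4 ≡ 1783, 11^8 ≡ 1020, 11^16 ≡ 1045, 11^32 ≡ 1238, 11^64 ≡ 399, 11^128 ≡ 619, 11^256 ≡ 1707, 11^512 ≡ 1512, 11^1024 ≡ 1706.
1071 = 1024 + 32 + 8 + 4 + 2 + 1, so 11^1071 ≡ 1706·1238·1020·1783·121·11 ≡ 2142 (mod 2143).
x_0 = 11^1071 mod 2143 = 2142.
x_0 = 2142 ≡ −1, so 11 is not a witness.

no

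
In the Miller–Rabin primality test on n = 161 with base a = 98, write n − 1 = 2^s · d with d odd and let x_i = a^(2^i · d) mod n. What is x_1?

119

n − 1 = 160 = 2^5 · 5, so s = 5 and d = 5.
x_0 = 98^5 mod 161 = 140.
x_1 = 140^2 mod 161 = 119.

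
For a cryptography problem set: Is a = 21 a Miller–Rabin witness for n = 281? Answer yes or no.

n − 1 = 280 = 2^3 · 35, so s = 3 and d = 35.
x_0 = 21^35 mod 281 = 89.
x_0 is neither 1 nor 280, so continue squaring.
x_1 = 89^2 mod 281 = 53.
x_2 = 53^2 mod 281 = 280.
x_2 ≡ −1, so 21 is not a witness.

no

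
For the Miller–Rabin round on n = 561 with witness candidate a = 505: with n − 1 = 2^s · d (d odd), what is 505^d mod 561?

538

n − 1 = 560 = 2^4 · 35, so s = 4 and d = 35.
Repeated squaring mod 561: 505^1 ≡ 505, 505^2 ≡ 331, 505^4 ≡ 166, 505^8 ≡ 67, 505^16 ≡ 1, 505^32 ≡ 1.
35 = 32 + 2 + 1, so 505^35 ≡ 1·331·505 ≡ 538 (mod 561).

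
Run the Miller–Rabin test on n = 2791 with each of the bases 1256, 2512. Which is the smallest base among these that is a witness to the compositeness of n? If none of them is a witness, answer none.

n − 1 = 2790 = 2^1 · 1395, so s = 1 and d = 1395.
Base 1256: x_0 = 1256^1395 mod 2791 = 1. x_0 = 1, so 1256 is not a witness.
Base 2512: x_0 = 2512^1395 mod 2791 = 1. x_0 = 1, so 2512 is not a witness.
No listed base is a witness for 2791.

none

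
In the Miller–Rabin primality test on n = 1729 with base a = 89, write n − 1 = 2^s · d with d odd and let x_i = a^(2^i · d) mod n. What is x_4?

1

n − 1 = 1728 = 2^6 · 27, so s = 6 and d = 27.
Repeated squaring mod 1729: 89^1 ≡ 89, 89^2 ≡ 1005, 89^4 ≡ 289, 89^8 ≡ 529, 89^16 ≡ 1472.
27 = 16 + 8 + 2 + 1, so 89^27 ≡ 1472·529·1005·89 ≡ 265 (mod 1729).
x_0 = 265.
x_1 = 265^2 mod 1729 = 1065.
x_2 = 1065^2 mod 1729 = 1.
x_3 = 1^2 mod 1729 = 1.
x_4 = 1^2 mod 1729 = 1.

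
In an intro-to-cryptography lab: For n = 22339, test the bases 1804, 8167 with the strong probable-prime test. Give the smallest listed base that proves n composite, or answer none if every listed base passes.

n − 1 = 22338 = 2^1 · 11169, so s = 1 and d = 11169.
Base 1804: x_0 = 1804^11169 mod 22339 = 1883. x_0 ∉ {1, 22338} and s = 1, so 1804 is a Miller–Rabin witness and 22339 is composite.
Base 8167: x_0 = 8167^11169 mod 22339 = 8999. x_0 ∉ {1, 22338} and s = 1, so 8167 is a Miller–Rabin witness and 22339 is composite.
The smallest witness among the given bases is 1804.

1804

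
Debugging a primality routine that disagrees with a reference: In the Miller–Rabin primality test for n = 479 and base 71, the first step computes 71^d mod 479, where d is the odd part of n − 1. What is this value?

n − 1 = 478 = 2^1 · 239, so s = 1 and d = 239.
71^239 mod 479 = 1.

1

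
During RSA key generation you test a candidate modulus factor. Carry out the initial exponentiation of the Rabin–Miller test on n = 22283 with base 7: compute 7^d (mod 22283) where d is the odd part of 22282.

22282

n − 1 = 22282 = 2^1 · 11141, so s = 1 and d = 11141.
7^11141 mod 22283 = 22282.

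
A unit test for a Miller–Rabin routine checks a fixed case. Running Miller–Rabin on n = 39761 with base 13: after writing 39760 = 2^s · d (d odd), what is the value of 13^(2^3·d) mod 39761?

39760

n − 1 = 39760 = 2^4 · 2485, so s = 4 and d = 2485.
Repeated squaring mod 39761: 13^1 ≡ 13, 13^2 ≡ 169, 13^4 ≡ 28561, 13^8 ≡ 33806, 13^16 ≡ 34974, 13^32 ≡ 13033, 13^64 ≡ 97, 13^128 ≡ 9409, 13^256 ≡ 21295, 13^512 ≡ 2820, 13^1024 ≡ 200, 13^2048 ≡ 239.
2485 = 2048 + 256 + 128 + 32 + 16 + 4 + 1, so 13^2485 ≡ 239·21295·9409·13033·34974·28561·13 ≡ 19193 (mod 39761).
x_0 = 19193.
x_1 = 19193^2 mod 39761 = 25345.
x_2 = 25345^2 mod 39761 = 30070.
x_3 = 30070^2 mod 39761 = 39760.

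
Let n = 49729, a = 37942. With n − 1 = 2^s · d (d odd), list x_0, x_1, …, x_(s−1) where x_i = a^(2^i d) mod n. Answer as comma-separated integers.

32559, 15388, 30775, 11820, 23639, 47277

n − 1 = 49728 = 2^6 · 777, so s = 6 and d = 777.
x_0 = 37942^777 mod 49729 = 32559.
x_1 = 32559^2 mod 49729 = 15388.
x_2 = 15388^2 mod 49729 = 30775.
x_3 = 30775^2 mod 49729 = 11820.
x_4 = 11820^2 mod 49729 = 23639.
x_5 = 23639^2 mod 49729 = 47277.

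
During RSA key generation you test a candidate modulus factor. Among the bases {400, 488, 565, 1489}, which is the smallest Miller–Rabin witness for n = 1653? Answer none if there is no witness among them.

n − 1 = 1652 = 2^2 · 413, so s = 2 and d = 413.
Base 400: x_0 = 400^413 mod 1653 = 1. x_0 = 1, so 400 is not a witness.
Base 488: x_0 = 488^413 mod 1653 = 668. x_0 is neither 1 nor 1652, so continue squaring. x_1 = 668^2 mod 1653 = 1567. Reached i = s−1 = 1 without hitting −1: 488 is a Miller–Rabin witness and 1653 is composite.
Base 565: x_0 = 565^413 mod 1653 = 1003. x_0 is neither 1 nor 1652, so continue squaring. x_1 = 1003^2 mod 1653 = 985. Reached i = s−1 = 1 without hitting −1: 565 is a Miller–Rabin witness and 1653 is composite.
Base 1489: x_0 = 1489^413 mod 1653 = 505. x_0 is neither 1 nor 1652, so continue squaring. x_1 = 505^2 mod 1653 = 463. Reached i = s−1 = 1 without hitting −1: 1489 is a Miller–Rabin witness and 1653 is composite.
The smallest witness among the given bases is 488.

488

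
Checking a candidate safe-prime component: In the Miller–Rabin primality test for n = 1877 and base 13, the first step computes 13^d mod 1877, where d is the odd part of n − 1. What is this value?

137

n − 1 = 1876 = 2^2 · 469, so s = 2 and d = 469.
Repeated squaring mod 1877: 13^1 ≡ 13, 13^2 ≡ 169, 13^4 ≡ 406, 13^8 ≡ 1537, 13^16 ≡ 1103, 13^32 ≡ 313, 13^64 ≡ 365, 13^128 ≡ 1835, 13^256 ≡ 1764.
469 = 256 + 128 + 64 + 16 + 4 + 1, so 13^469 ≡ 1764·1835·365·1103·406·13 ≡ 137 (mod 1877).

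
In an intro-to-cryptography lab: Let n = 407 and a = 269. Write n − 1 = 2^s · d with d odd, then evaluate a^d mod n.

26

n − 1 = 406 = 2^1 · 203, so s = 1 and d = 203.
Repeated squaring mod 407: 269^1 ≡ 269, 269^2 ≡ 322, 269^4 ≡ 306, 269^8 ≡ 26, 269^16 ≡ 269, 269^32 ≡ 322, 269^64 ≡ 306, 269^128 ≡ 26.
203 = 128 + 64 + 8 + 2 + 1, so 269^203 ≡ 26·306·26·322·269 ≡ 26 (mod 407).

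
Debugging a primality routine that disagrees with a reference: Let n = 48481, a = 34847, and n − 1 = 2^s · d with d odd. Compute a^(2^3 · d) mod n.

n − 1 = 48480 = 2^5 · 1515, so s = 5 and d = 1515.
x_0 = 34847^1515 mod 48481 = 14154.
x_1 = 14154^2 mod 48481 = 12224.
x_2 = 12224^2 mod 48481 = 7734.
x_3 = 7734^2 mod 48481 = 37683.

37683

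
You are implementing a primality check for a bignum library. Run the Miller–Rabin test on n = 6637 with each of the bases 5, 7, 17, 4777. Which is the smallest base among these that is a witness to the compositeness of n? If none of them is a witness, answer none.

n − 1 = 6636 = 2^2 · 1659, so s = 2 and d = 1659.
Base 5: x_0 = 5^1659 mod 6637 = 2828. x_0 is neither 1 nor 6636, so continue squaring. x_1 = 2828^2 mod 6637 = 6636. x_1 ≡ −1, so 5 is not a witness.
Base 7: x_0 = 7^1659 mod 6637 = 1. x_0 = 1, so 7 is not a witness.
Base 17: x_0 = 17^1659 mod 6637 = 3809. x_0 is neither 1 nor 6636, so continue squaring. x_1 = 3809^2 mod 6637 = 6636. x_1 ≡ −1, so 17 is not a witness.
Base 4777: x_0 = 4777^1659 mod 6637 = 1. x_0 = 1, so 4777 is not a witness.
No listed base is a witness for 6637.

none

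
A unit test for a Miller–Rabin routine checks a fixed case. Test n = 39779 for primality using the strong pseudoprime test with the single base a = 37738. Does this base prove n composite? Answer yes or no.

no

n − 1 = 39778 = 2^1 · 19889, so s = 1 and d = 19889.
x_0 = 37738^19889 mod 39779 = 39778.
x_0 = 39778 ≡ −1, so 37738 is not a witness.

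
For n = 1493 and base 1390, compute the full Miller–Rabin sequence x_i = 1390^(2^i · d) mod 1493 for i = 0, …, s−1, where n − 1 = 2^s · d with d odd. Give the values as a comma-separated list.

n − 1 = 1492 = 2^2 · 373, so s = 2 and d = 373.
x_0 = 1390^373 mod 1493 = 1061.
x_1 = 1061^2 mod 1493 = 1492.

1061, 1492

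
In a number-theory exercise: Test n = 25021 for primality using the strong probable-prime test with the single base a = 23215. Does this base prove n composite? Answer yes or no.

yes

n − 1 = 25020 = 2^2 · 6255, so s = 2 and d = 6255.
x_0 = 23215^6255 mod 25021 = 16197.
x_0 is neither 1 nor 25020, so continue squaring.
x_1 = 16197^2 mod 25021 = 22645.
Reached i = s−1 = 1 without hitting −1: 23215 is a Miller–Rabin witness and 25021 is composite.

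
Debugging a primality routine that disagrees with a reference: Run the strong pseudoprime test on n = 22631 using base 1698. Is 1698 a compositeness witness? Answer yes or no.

n − 1 = 22630 = 2^1 · 11315, so s = 1 and d = 11315.
x_0 = 1698^11315 mod 22631 = 16186.
x_0 ∉ {1, 22630} and s = 1, so 1698 is a Miller–Rabin witness and 22631 is composite.

yes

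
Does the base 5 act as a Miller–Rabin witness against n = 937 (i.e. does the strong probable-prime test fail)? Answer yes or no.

n − 1 = 936 = 2^3 · 117, so s = 3 and d = 117.
x_0 = 5^117 mod 937 = 67.
x_0 is neither 1 nor 936, so continue squaring.
x_1 = 67^2 mod 937 = 741.
x_2 = 741^2 mod 937 = 936.
x_2 ≡ −1, so 5 is not a witness.

no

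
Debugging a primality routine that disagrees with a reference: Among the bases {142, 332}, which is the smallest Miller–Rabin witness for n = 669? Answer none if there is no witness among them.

142

n − 1 = 668 = 2^2 · 167, so s = 2 and d = 167.
Base 142: x_0 = 142^167 mod 669 = 214. x_0 is neither 1 nor 668, so continue squaring. x_1 = 214^2 mod 669 = 304. Reached i = s−1 = 1 without hitting −1: 142 is a Miller–Rabin witness and 669 is composite.
Base 332: x_0 = 332^167 mod 669 = 623. x_0 is neither 1 nor 668, so continue squaring. x_1 = 623^2 mod 669 = 109. Reached i = s−1 = 1 without hitting −1: 332 is a Miller–Rabin witness and 669 is composite.
The smallest witness among the given bases is 142.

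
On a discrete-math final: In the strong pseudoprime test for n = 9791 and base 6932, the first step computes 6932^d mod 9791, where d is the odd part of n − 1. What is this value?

9790

n − 1 = 9790 = 2^1 · 4895, so s = 1 and d = 4895.
6932^4895 mod 9791 = 9790.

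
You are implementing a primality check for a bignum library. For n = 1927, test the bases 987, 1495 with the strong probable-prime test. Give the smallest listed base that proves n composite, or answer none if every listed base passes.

n − 1 = 1926 = 2^1 · 963, so s = 1 and d = 963.
Base 987: x_0 = 987^963 mod 1927 = 1175. x_0 ∉ {1, 1926} and s = 1, so 987 is a Miller–Rabin witness and 1927 is composite.
Base 1495: x_0 = 1495^963 mod 1927 = 750. x_0 ∉ {1, 1926} and s = 1, so 1495 is a Miller–Rabin witness and 1927 is composite.
The smallest witness among the given bases is 987.

987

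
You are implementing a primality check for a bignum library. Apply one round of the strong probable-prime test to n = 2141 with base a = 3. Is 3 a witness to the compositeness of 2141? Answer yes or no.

n − 1 = 2140 = 2^2 · 535, so s = 2 and d = 535.
x_0 = 3^535 mod 2141 = 419.
x_0 is neither 1 nor 2140, so continue squaring.
x_1 = 419^2 mod 2141 = 2140.
x_1 ≡ −1, so 3 is not a witness.

no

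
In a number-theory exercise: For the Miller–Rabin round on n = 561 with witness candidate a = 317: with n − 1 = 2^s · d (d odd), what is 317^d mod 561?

56

n − 1 = 560 = 2^4 · 35, so s = 4 and d = 35.
By repeated squaring, 317^35 ≡ 56 (mod 561).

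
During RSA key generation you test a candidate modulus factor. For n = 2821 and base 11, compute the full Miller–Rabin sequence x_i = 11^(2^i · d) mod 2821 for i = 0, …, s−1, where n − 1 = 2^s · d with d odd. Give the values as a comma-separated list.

n − 1 = 2820 = 2^2 · 705, so s = 2 and d = 705.
x_0 = 11^705 mod 2821 = 1828.
x_1 = 1828^2 mod 2821 = 1520.

1828, 1520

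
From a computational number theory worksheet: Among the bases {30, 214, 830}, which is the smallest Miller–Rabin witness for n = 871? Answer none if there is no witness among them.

n − 1 = 870 = 2^1 · 435, so s = 1 and d = 435.
Base 30: x_0 = 30^435 mod 871 = 870. x_0 = 870 ≡ −1, so 30 is not a witness.
Base 214: x_0 = 214^435 mod 871 = 541. x_0 ∉ {1, 870} and s = 1, so 214 is a Miller–Rabin witness and 871 is composite.
Base 830: x_0 = 830^435 mod 871 = 551. x_0 ∉ {1, 870} and s = 1, so 830 is a Miller–Rabin witness and 871 is composite.
The smallest witness among the given bases is 214.

214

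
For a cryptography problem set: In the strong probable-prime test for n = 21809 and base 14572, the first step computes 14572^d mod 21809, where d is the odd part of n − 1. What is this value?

n − 1 = 21808 = 2^4 · 1363, so s = 4 and d = 1363.
Repeated squaring mod 21809: 14572^1 ≡ 14572, 14572^2 ≡ 10760, 14572^4 ≡ 15428, 14572^8 ≡ 21567, 14572^16 ≡ 14946, 14572^32 ≡ 15138, 14572^64 ≡ 11881, 14572^128 ≡ 10313, 14572^256 ≡ 17285, 14572^512 ≡ 9734, 14572^1024 ≡ 12460.
1363 = 1024 + 256 + 64 + 16 + 2 + 1, so 14572^1363 ≡ 12460·17285·11881·14946·10760·14572 ≡ 2013 (mod 21809).

2013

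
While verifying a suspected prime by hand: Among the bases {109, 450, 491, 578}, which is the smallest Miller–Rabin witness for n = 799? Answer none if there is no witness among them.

109

n − 1 = 798 = 2^1 · 399, so s = 1 and d = 399.
Base 109: x_0 = 109^399 mod 799 = 481. x_0 ∉ {1, 798} and s = 1, so 109 is a Miller–Rabin witness and 799 is composite.
Base 450: x_0 = 450^399 mod 799 = 661. x_0 ∉ {1, 798} and s = 1, so 450 is a Miller–Rabin witness and 799 is composite.
Base 491: x_0 = 491^399 mod 799 = 25. x_0 ∉ {1, 798} and s = 1, so 491 is a Miller–Rabin witness and 799 is composite.
Base 578: x_0 = 578^399 mod 799 = 289. x_0 ∉ {1, 798} and s = 1, so 578 is a Miller–Rabin witness and 799 is composite.
The smallest witness among the given bases is 109.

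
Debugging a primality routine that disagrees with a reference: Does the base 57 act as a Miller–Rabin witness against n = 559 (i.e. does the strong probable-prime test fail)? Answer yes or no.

yes

n − 1 = 558 = 2^1 · 279, so s = 1 and d = 279.
x_0 = 57^279 mod 559 = 21.
x_0 ∉ {1, 558} and s = 1, so 57 is a Miller–Rabin witness and 559 is composite.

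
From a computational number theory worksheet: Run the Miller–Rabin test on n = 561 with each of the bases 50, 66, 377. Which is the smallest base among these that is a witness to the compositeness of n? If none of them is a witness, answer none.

66

n − 1 = 560 = 2^4 · 35, so s = 4 and d = 35.
Base 50: x_0 = 50^35 mod 561 = 560. x_0 = 560 ≡ −1, so 50 is not a witness.
Base 66: x_0 = 66^35 mod 561 = 264. x_0 is neither 1 nor 560, so continue squaring. x_1 = 264^2 mod 561 = 132. x_2 = 132^2 mod 561 = 33. x_3 = 33^2 mod 561 = 528. Reached i = s−1 = 3 without hitting −1: 66 is a Miller–Rabin witness and 561 is composite.
Base 377: x_0 = 377^35 mod 561 = 452. x_0 is neither 1 nor 560, so continue squaring. x_1 = 452^2 mod 561 = 100. x_2 = 100^2 mod 561 = 463. x_3 = 463^2 mod 561 = 67. Reached i = s−1 = 3 without hitting −1: 377 is a Miller–Rabin witness and 561 is composite.
The smallest witness among the given bases is 66.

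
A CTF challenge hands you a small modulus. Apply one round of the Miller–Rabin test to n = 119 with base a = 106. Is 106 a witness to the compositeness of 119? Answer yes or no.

yes

n − 1 = 118 = 2^1 · 59, so s = 1 and d = 59.
x_0 = 106^59 mod 119 = 64.
x_0 ∉ {1, 118} and s = 1, so 106 is a Miller–Rabin witness and 119 is composite.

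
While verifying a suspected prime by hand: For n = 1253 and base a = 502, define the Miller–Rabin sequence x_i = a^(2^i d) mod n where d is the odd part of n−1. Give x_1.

n − 1 = 1252 = 2^2 · 313, so s = 2 and d = 313.
x_0 = 502^313 mod 1253 = 117.
x_1 = 117^2 mod 1253 = 1159.

1159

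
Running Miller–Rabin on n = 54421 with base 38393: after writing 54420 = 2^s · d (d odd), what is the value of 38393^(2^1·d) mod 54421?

54420

n − 1 = 54420 = 2^2 · 13605, so s = 2 and d = 13605.
By repeated squaring, 38393^13605 ≡ 13960 (mod 54421).
x_0 = 13960.
x_1 = 13960^2 mod 54421 = 54420.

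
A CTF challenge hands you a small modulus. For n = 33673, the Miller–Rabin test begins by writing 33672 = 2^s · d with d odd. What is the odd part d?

4209

Halving: 33672 → 16836 → 8418 → 4209; 4209 is odd.
So 33672 = 2^3 · 4209.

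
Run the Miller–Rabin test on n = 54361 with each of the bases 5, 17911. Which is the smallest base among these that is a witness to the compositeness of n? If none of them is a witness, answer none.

none

n − 1 = 54360 = 2^3 · 6795, so s = 3 and d = 6795.
Base 5: x_0 = 5^6795 mod 54361 = 54360. x_0 = 54360 ≡ −1, so 5 is not a witness.
Base 17911: x_0 = 17911^6795 mod 54361 = 54360. x_0 = 54360 ≡ −1, so 17911 is not a witness.
No listed base is a witness for 54361.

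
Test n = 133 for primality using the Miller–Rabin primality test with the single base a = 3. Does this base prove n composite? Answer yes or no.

yes

n − 1 = 132 = 2^2 · 33, so s = 2 and d = 33.
x_0 = 3^33 mod 133 = 69.
x_0 is neither 1 nor 132, so continue squaring.
x_1 = 69^2 mod 133 = 106.
Reached i = s−1 = 1 without hitting −1: 3 is a Miller–Rabin witness and 133 is composite.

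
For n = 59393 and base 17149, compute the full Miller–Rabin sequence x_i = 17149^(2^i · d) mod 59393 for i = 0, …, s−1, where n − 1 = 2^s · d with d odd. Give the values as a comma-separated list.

35422, 40959, 25003, 38684, 45221, 37851, 20255, 37574, 33866, 27126, 59392

n − 1 = 59392 = 2^11 · 29, so s = 11 and d = 29.
x_0 = 17149^29 mod 59393 = 35422.
x_1 = 35422^2 mod 59393 = 40959.
x_2 = 40959^2 mod 59393 = 25003.
x_3 = 25003^2 mod 59393 = 38684.
x_4 = 38684^2 mod 59393 = 45221.
x_5 = 45221^2 mod 59393 = 37851.
x_6 = 37851^2 mod 59393 = 20255.
x_7 = 20255^2 mod 59393 = 37574.
x_8 = 37574^2 mod 59393 = 33866.
x_9 = 33866^2 mod 59393 = 27126.
x_10 = 27126^2 mod 59393 = 59392.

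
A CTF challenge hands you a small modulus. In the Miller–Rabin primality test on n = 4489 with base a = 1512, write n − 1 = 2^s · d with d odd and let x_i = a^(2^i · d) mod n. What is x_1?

3619

n − 1 = 4488 = 2^3 · 561, so s = 3 and d = 561.
x_0 = 1512^561 mod 4489 = 2679.
x_1 = 2679^2 mod 4489 = 3619.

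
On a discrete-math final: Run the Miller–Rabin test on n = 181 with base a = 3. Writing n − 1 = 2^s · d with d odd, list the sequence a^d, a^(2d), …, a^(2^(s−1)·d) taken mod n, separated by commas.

1, 1

n − 1 = 180 = 2^2 · 45, so s = 2 and d = 45.
x_0 = 3^45 mod 181 = 1.
x_1 = 1^2 mod 181 = 1.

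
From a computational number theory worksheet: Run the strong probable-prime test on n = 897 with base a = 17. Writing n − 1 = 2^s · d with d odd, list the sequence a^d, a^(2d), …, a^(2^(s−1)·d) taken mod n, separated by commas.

641, 55, 334, 328, 841, 445, 685

n − 1 = 896 = 2^7 · 7, so s = 7 and d = 7.
x_0 = 17^7 mod 897 = 641.
x_1 = 641^2 mod 897 = 55.
x_2 = 55^2 mod 897 = 334.
x_3 = 334^2 mod 897 = 328.
x_4 = 328^2 mod 897 = 841.
x_5 = 841^2 mod 897 = 445.
x_6 = 445^2 mod 897 = 685.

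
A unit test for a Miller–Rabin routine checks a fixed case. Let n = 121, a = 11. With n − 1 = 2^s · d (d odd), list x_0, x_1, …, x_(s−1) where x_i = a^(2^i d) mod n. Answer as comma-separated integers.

0, 0, 0

n − 1 = 120 = 2^3 · 15, so s = 3 and d = 15.
x_0 = 11^15 mod 121 = 0.
x_1 = 0^2 mod 121 = 0.
x_2 = 0^2 mod 121 = 0.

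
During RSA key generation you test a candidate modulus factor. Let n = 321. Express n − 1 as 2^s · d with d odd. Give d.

Halving: 320 → 160 → 80 → 40 → 20 → 10 → 5; 5 is odd.
So 320 = 2^6 · 5.

5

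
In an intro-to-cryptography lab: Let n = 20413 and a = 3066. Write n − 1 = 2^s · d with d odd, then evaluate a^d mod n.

n − 1 = 20412 = 2^2 · 5103, so s = 2 and d = 5103.
3066^5103 mod 20413 = 13106.

13106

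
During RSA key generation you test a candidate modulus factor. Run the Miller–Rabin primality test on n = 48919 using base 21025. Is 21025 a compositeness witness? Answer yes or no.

n − 1 = 48918 = 2^1 · 24459, so s = 1 and d = 24459.
x_0 = 21025^24459 mod 48919 = 32317.
x_0 ∉ {1, 48918} and s = 1, so 21025 is a Miller–Rabin witness and 48919 is composite.

yes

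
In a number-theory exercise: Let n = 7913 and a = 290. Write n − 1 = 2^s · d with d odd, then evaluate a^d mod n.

1637

n − 1 = 7912 = 2^3 · 989, so s = 3 and d = 989.
290^989 mod 7913 = 1637.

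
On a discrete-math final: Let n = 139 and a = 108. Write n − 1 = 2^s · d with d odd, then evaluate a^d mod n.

138

n − 1 = 138 = 2^1 · 69, so s = 1 and d = 69.
108^69 mod 139 = 138.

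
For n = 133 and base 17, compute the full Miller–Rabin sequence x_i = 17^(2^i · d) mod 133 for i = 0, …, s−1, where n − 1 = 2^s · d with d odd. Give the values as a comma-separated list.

83, 106

n − 1 = 132 = 2^2 · 33, so s = 2 and d = 33.
x_0 = 17^33 mod 133 = 83.
x_1 = 83^2 mod 133 = 106.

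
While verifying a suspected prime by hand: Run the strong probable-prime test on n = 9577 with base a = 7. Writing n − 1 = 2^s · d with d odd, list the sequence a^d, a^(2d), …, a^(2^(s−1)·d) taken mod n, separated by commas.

n − 1 = 9576 = 2^3 · 1197, so s = 3 and d = 1197.
x_0 = 7^1197 mod 9577 = 2676.
x_1 = 2676^2 mod 9577 = 6957.
x_2 = 6957^2 mod 9577 = 7268.

2676, 6957, 7268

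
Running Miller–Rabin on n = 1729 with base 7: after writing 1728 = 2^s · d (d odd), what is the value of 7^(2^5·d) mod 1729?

742

n − 1 = 1728 = 2^6 · 27, so s = 6 and d = 27.
By repeated squaring, 7^27 ≡ 343 (mod 1729).
x_0 = 343.
x_1 = 343^2 mod 1729 = 77.
x_2 = 77^2 mod 1729 = 742.
x_3 = 742^2 mod 1729 = 742.
x_4 = 742^2 mod 1729 = 742.
x_5 = 742^2 mod 1729 = 742.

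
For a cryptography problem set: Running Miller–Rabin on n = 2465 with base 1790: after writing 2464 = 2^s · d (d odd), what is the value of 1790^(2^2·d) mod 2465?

30

n − 1 = 2464 = 2^5 · 77, so s = 5 and d = 77.
x_0 = 1790^77 mod 2465 = 1380.
x_1 = 1380^2 mod 2465 = 1420.
x_2 = 1420^2 mod 2465 = 30.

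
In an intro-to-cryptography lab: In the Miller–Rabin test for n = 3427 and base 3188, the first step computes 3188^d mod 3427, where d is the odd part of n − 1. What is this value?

309

n − 1 = 3426 = 2^1 · 1713, so s = 1 and d = 1713.
3188^1713 mod 3427 = 309.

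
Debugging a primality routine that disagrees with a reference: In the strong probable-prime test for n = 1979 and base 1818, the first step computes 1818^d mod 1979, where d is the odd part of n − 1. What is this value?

n − 1 = 1978 = 2^1 · 989, so s = 1 and d = 989.
Repeated squaring mod 1979: 1818^1 ≡ 1818, 1818^2 ≡ 194, 1818^4 ≡ 35, 1818^8 ≡ 1225, 1818^16 ≡ 543, 1818^32 ≡ 1957, 1818^64 ≡ 484, 1818^128 ≡ 734, 1818^256 ≡ 468, 1818^512 ≡ 1334.
989 = 512 + 256 + 128 + 64 + 16 + 8 + 4 + 1, so 1818^989 ≡ 1334·468·734·484·543·1225·35·1818 ≡ 1 (mod 1979).

1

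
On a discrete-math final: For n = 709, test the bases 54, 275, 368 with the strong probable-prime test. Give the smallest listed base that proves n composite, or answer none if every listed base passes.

n − 1 = 708 = 2^2 · 177, so s = 2 and d = 177.
Base 54: x_0 = 54^177 mod 709 = 96. x_0 is neither 1 nor 708, so continue squaring. x_1 = 96^2 mod 709 = 708. x_1 ≡ −1, so 54 is not a witness.
Base 275: x_0 = 275^177 mod 709 = 708. x_0 = 708 ≡ −1, so 275 is not a witness.
Base 368: x_0 = 368^177 mod 709 = 613. x_0 is neither 1 nor 708, so continue squaring. x_1 = 613^2 mod 709 = 708. x_1 ≡ −1, so 368 is not a witness.
No listed base is a witness for 709.

none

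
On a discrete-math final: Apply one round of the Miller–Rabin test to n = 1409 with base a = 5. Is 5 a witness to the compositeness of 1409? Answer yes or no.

no

n − 1 = 1408 = 2^7 · 11, so s = 7 and d = 11.
x_0 = 5^11 mod 1409 = 639.
x_0 is neither 1 nor 1408, so continue squaring.
x_1 = 639^2 mod 1409 = 1120.
x_2 = 1120^2 mod 1409 = 390.
x_3 = 390^2 mod 1409 = 1337.
x_4 = 1337^2 mod 1409 = 957.
x_5 = 957^2 mod 1409 = 1408.
x_5 ≡ −1, so 5 is not a witness.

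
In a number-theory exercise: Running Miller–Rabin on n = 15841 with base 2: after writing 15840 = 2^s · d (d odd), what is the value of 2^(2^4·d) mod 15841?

1

n − 1 = 15840 = 2^5 · 495, so s = 5 and d = 495.
x_0 = 2^495 mod 15841 = 1.
x_1 = 1^2 mod 15841 = 1.
x_2 = 1^2 mod 15841 = 1.
x_3 = 1^2 mod 15841 = 1.
x_4 = 1^2 mod 15841 = 1.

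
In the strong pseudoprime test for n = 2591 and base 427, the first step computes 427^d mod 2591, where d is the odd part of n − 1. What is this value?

1

n − 1 = 2590 = 2^1 · 1295, so s = 1 and d = 1295.
Repeated squaring mod 2591: 427^1 ≡ 427, 427^2 ≡ 959, 427^4 ≡ 2467, 427^8 ≡ 2421, 427^16 ≡ 399, 427^32 ≡ 1150, 427^64 ≡ 1090, 427^128 ≡ 1422, 427^256 ≡ 1104, 427^512 ≡ 1046, 427^1024 ≡ 714.
1295 = 1024 + 256 + 8 + 4 + 2 + 1, so 427^1295 ≡ 714·1104·2421·2467·959·427 ≡ 1 (mod 2591).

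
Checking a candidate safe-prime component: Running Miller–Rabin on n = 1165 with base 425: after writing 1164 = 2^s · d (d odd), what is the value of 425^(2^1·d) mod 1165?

1115

n − 1 = 1164 = 2^2 · 291, so s = 2 and d = 291.
x_0 = 425^291 mod 1165 = 620.
x_1 = 620^2 mod 1165 = 1115.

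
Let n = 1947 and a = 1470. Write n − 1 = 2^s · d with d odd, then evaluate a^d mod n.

453

n − 1 = 1946 = 2^1 · 973, so s = 1 and d = 973.
Repeated squaring mod 1947: 1470^1 ≡ 1470, 1470^2 ≡ 1677, 1470^4 ≡ 861, 1470^8 ≡ 1461, 1470^16 ≡ 609, 1470^32 ≡ 951, 1470^64 ≡ 993, 1470^128 ≡ 867, 1470^256 ≡ 147, 1470^512 ≡ 192.
973 = 512 + 256 + 128 + 64 + 8 + 4 + 1, so 1470^973 ≡ 192·147·867·993·1461·861·1470 ≡ 453 (mod 1947).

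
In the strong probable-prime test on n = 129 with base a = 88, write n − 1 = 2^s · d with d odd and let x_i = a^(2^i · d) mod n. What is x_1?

n − 1 = 128 = 2^7 · 1, so s = 7 and d = 1.
x_0 = 88^1 mod 129 = 88.
x_1 = 88^2 mod 129 = 4.

4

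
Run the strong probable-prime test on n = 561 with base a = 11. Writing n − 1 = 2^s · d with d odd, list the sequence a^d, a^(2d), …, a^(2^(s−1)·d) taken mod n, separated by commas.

209, 484, 319, 220

n − 1 = 560 = 2^4 · 35, so s = 4 and d = 35.
x_0 = 11^35 mod 561 = 209.
x_1 = 209^2 mod 561 = 484.
x_2 = 484^2 mod 561 = 319.
x_3 = 319^2 mod 561 = 220.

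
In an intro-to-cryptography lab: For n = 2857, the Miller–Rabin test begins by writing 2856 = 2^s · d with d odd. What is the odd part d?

Halving: 2856 → 1428 → 714 → 357; 357 is odd.
So 2856 = 2^3 · 357.

357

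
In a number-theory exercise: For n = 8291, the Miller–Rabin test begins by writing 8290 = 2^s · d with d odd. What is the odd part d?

Halving: 8290 → 4145; 4145 is odd.
So 8290 = 2^1 · 4145.

4145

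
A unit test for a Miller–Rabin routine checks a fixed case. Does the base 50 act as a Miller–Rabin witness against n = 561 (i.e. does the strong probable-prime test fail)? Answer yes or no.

no

n − 1 = 560 = 2^4 · 35, so s = 4 and d = 35.
x_0 = 50^35 mod 561 = 560.
x_0 = 560 ≡ −1, so 50 is not a witness.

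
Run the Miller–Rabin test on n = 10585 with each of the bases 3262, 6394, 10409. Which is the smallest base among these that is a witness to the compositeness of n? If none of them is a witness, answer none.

6394

n − 1 = 10584 = 2^3 · 1323, so s = 3 and d = 1323.
Base 3262: x_0 = 3262^1323 mod 10585 = 1433. x_0 is neither 1 nor 10584, so continue squaring. x_1 = 1433^2 mod 10585 = 10584. x_1 ≡ −1, so 3262 is not a witness.
Base 6394: x_0 = 6394^1323 mod 10585 = 2419. x_0 is neither 1 nor 10584, so continue squaring. x_1 = 2419^2 mod 10585 = 8641. x_2 = 8641^2 mod 10585 = 291. Reached i = s−1 = 2 without hitting −1: 6394 is a Miller–Rabin witness and 10585 is composite.
Base 10409: x_0 = 10409^1323 mod 10585 = 3149. x_0 is neither 1 nor 10584, so continue squaring. x_1 = 3149^2 mod 10585 = 8641. x_2 = 8641^2 mod 10585 = 291. Reached i = s−1 = 2 without hitting −1: 10409 is a Miller–Rabin witness and 10585 is composite.
The smallest witness among the given bases is 6394.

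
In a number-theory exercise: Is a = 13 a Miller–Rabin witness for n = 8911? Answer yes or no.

n − 1 = 8910 = 2^1 · 4455, so s = 1 and d = 4455.
x_0 = 13^4455 mod 8911 = 8910.
x_0 = 8910 ≡ −1, so 13 is not a witness.

no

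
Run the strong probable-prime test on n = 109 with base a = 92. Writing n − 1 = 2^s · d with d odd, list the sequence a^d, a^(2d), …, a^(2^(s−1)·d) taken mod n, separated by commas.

n − 1 = 108 = 2^2 · 27, so s = 2 and d = 27.
x_0 = 92^27 mod 109 = 76.
x_1 = 76^2 mod 109 = 108.

76, 108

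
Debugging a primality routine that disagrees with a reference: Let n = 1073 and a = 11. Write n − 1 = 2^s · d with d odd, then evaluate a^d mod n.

n − 1 = 1072 = 2^4 · 67, so s = 4 and d = 67.
By repeated squaring, 11^67 ≡ 677 (mod 1073).

677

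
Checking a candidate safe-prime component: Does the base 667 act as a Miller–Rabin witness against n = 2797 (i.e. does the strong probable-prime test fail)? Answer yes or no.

n − 1 = 2796 = 2^2 · 699, so s = 2 and d = 699.
Repeated squaring mod 2797: 667^1 ≡ 667, 667^2 ≡ 166, 667^4 ≡ 2383, 667^8 ≡ 779, 667^16 ≡ 2689, 667^32 ≡ 476, 667^64 ≡ 19, 667^128 ≡ 361, 667^256 ≡ 1659, 667^512 ≡ 33.
699 = 512 + 128 + 32 + 16 + 8 + 2 + 1, so 667^699 ≡ 33·361·476·2689·779·166·667 ≡ 603 (mod 2797).
x_0 = 667^699 mod 2797 = 603.
x_0 is neither 1 nor 2796, so continue squaring.
x_1 = 603^2 mod 2797 = 2796.
x_1 ≡ −1, so 667 is not a witness.

no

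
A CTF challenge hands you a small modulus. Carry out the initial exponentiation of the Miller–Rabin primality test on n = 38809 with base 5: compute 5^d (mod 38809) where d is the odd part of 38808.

25624

n − 1 = 38808 = 2^3 · 4851, so s = 3 and d = 4851.
5^4851 mod 38809 = 25624.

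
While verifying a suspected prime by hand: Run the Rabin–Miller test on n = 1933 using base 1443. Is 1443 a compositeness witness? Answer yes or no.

no

n − 1 = 1932 = 2^2 · 483, so s = 2 and d = 483.
By repeated squaring, 1443^483 ≡ 1932 (mod 1933).
x_0 = 1443^483 mod 1933 = 1932.
x_0 = 1932 ≡ −1, so 1443 is not a witness.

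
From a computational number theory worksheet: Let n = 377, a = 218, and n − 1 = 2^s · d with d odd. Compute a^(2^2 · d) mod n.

n − 1 = 376 = 2^3 · 47, so s = 3 and d = 47.
Repeated squaring mod 377: 218^1 ≡ 218, 218^2 ≡ 22, 218^4 ≡ 107, 218^8 ≡ 139, 218^16 ≡ 94, 218^32 ≡ 165.
47 = 32 + 8 + 4 + 2 + 1, so 218^47 ≡ 165·139·107·22·218 ≡ 251 (mod 377).
x_0 = 251.
x_1 = 251^2 mod 377 = 42.
x_2 = 42^2 mod 377 = 256.

256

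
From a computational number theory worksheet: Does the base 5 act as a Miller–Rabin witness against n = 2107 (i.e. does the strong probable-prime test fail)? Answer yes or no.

n − 1 = 2106 = 2^1 · 1053, so s = 1 and d = 1053.
x_0 = 5^1053 mod 2107 = 125.
x_0 ∉ {1, 2106} and s = 1, so 5 is a Miller–Rabin witness and 2107 is composite.

yes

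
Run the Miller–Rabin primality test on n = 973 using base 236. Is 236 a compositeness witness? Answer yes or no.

n − 1 = 972 = 2^2 · 243, so s = 2 and d = 243.
x_0 = 236^243 mod 973 = 972.
x_0 = 972 ≡ −1, so 236 is not a witness.

no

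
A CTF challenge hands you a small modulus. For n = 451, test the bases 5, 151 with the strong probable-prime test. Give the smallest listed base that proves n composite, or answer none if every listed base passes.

n − 1 = 450 = 2^1 · 225, so s = 1 and d = 225.
Base 5: x_0 = 5^225 mod 451 = 419. x_0 ∉ {1, 450} and s = 1, so 5 is a Miller–Rabin witness and 451 is composite.
Base 151: x_0 = 151^225 mod 451 = 120. x_0 ∉ {1, 450} and s = 1, so 151 is a Miller–Rabin witness and 451 is composite.
The smallest witness among the given bases is 5.

5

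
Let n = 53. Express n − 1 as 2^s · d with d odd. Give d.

13

Halving: 52 → 26 → 13; 13 is odd.
So 52 = 2^2 · 13.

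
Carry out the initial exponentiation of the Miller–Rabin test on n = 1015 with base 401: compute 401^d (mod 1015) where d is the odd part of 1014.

n − 1 = 1014 = 2^1 · 507, so s = 1 and d = 507.
Repeated squaring mod 1015: 401^1 ≡ 401, 401^2 ≡ 431, 401^4 ≡ 16, 401^8 ≡ 256, 401^16 ≡ 576, 401^32 ≡ 886, 401^64 ≡ 401, 401^128 ≡ 431, 401^256 ≡ 16.
507 = 256 + 128 + 64 + 32 + 16 + 8 + 2 + 1, so 401^507 ≡ 16·431·401·886·576·256·431·401 ≡ 281 (mod 1015).

281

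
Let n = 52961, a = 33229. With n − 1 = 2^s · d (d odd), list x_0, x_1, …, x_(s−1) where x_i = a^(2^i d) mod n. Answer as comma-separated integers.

n − 1 = 52960 = 2^5 · 1655, so s = 5 and d = 1655.
x_0 = 33229^1655 mod 52961 = 36566.
x_1 = 36566^2 mod 52961 = 18950.
x_2 = 18950^2 mod 52961 = 26920.
x_3 = 26920^2 mod 52961 = 21037.
x_4 = 21037^2 mod 52961 = 13253.

36566, 18950, 26920, 21037, 13253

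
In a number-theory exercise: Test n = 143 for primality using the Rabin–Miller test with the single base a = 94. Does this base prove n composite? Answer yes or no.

yes

n − 1 = 142 = 2^1 · 71, so s = 1 and d = 71.
Repeated squaring mod 143: 94^1 ≡ 94, 94^2 ≡ 113, 94^4 ≡ 42, 94^8 ≡ 48, 94^16 ≡ 16, 94^32 ≡ 113, 94^64 ≡ 42.
71 = 64 + 4 + 2 + 1, so 94^71 ≡ 42·42·113·94 ≡ 61 (mod 143).
x_0 = 94^71 mod 143 = 61.
x_0 ∉ {1, 142} and s = 1, so 94 is a Miller–Rabin witness and 143 is composite.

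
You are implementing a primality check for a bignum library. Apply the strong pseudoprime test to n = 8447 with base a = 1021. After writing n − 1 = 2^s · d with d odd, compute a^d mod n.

n − 1 = 8446 = 2^1 · 4223, so s = 1 and d = 4223.
1021^4223 mod 8447 = 8446.

8446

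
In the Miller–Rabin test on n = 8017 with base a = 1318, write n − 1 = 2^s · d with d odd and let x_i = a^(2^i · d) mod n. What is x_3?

n − 1 = 8016 = 2^4 · 501, so s = 4 and d = 501.
x_0 = 1318^501 mod 8017 = 1.
x_1 = 1^2 mod 8017 = 1.
x_2 = 1^2 mod 8017 = 1.
x_3 = 1^2 mod 8017 = 1.

1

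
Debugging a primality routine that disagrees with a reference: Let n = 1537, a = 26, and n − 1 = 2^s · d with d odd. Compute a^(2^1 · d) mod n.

294

n − 1 = 1536 = 2^9 · 3, so s = 9 and d = 3.
x_0 = 26^3 mod 1537 = 669.
x_1 = 669^2 mod 1537 = 294.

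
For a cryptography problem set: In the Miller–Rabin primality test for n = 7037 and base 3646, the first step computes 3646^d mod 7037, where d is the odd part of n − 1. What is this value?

n − 1 = 7036 = 2^2 · 1759, so s = 2 and d = 1759.
Repeated squaring mod 7037: 3646^1 ≡ 3646, 3646^2 ≡ 423, 3646^4 ≡ 3004, 3646^8 ≡ 2582, 3646^16 ≡ 2685, 3646^32 ≡ 3337, 3646^64 ≡ 3035, 3646^128 ≡ 6829, 3646^256 ≡ 1042, 3646^512 ≡ 2066, 3646^1024 ≡ 3934.
1759 = 1024 + 512 + 128 + 64 + 16 + 8 + 4 + 2 + 1, so 3646^1759 ≡ 3934·2066·6829·3035·2685·2582·3004·423·3646 ≡ 1051 (mod 7037).

1051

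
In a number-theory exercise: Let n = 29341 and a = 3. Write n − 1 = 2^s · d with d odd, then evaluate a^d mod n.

22569

n − 1 = 29340 = 2^2 · 7335, so s = 2 and d = 7335.
3^7335 mod 29341 = 22569.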